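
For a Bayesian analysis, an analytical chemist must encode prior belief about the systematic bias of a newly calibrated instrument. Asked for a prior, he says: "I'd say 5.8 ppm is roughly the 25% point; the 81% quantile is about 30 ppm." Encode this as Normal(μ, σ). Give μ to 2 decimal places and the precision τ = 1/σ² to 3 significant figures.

For Normal(μ,σ), the p-quantile is μ + z_p·σ. Here z_{0.25} = -0.6745, z_{0.81} = 0.8779.
So 5.8 = μ − 0.6745σ and 30 = μ + 0.8779σ.
Subtracting: σ = (30 − 5.8)/(0.8779 − (-0.6745)) = 15.59.
Then μ = 5.8 − (-0.6745)·15.59 = 16.31.
Precision τ = 1/σ² = 1/15.59² = 0.00411.

μ = 16.31, τ = 0.00411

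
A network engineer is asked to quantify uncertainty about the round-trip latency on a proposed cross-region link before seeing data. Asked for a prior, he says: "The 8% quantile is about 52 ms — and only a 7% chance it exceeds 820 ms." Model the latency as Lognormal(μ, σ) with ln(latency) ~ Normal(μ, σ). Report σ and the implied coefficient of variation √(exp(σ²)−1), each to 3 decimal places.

If T ~ Lognormal(μ,σ) then ln T ~ Normal(μ,σ), so the p-quantile of ln T is μ + z_p·σ.
ln(52) = 3.951 and ln(820) = 6.709; z_{0.08} = -1.405, z_{0.93} = 1.476.
σ = (6.709 − 3.951)/(1.476 − (-1.405)) = 0.957.
μ = 3.951 − (-1.405)·0.957 = 5.296.
CV = √(exp(σ²)−1) = √(exp(0.9166)−1) = 1.225.

σ ≈ 0.957, CV ≈ 1.225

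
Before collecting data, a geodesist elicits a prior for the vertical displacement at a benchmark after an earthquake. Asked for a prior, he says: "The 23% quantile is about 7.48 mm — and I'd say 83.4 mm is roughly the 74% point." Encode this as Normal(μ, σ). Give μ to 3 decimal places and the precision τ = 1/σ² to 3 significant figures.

The p-quantile of Normal(μ,σ) is μ + z_p·σ, with z_{0.23} = -0.7388 and z_{0.74} = 0.6433.
Eliminate σ: μ = (z₂·x₁ − z₁·x₂)/(z₂ − z₁) = (0.6433·7.48 − (-0.7388)·83.4)/1.382 = 48.063.
Then σ = (x₂ − x₁)/(z₂ − z₁) = (83.4 − 7.48)/1.382 = 54.927.
Precision τ = 1/σ² = 1/54.93² = 0.000331.

μ = 48.063, τ = 0.000331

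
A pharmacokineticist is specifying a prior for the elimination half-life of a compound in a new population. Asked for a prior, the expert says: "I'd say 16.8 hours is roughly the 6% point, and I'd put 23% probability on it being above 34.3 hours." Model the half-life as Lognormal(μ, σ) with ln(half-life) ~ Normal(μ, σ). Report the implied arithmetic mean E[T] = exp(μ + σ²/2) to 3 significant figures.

If T ~ Lognormal(μ,σ) then ln T ~ Normal(μ,σ), so the p-quantile of ln T is μ + z_p·σ.
ln(16.8) = 2.821 and ln(34.3) = 3.535; z_{0.06} = -1.555, z_{0.77} = 0.7388.
σ = (3.535 − 2.821)/(0.7388 − (-1.555)) = 0.311.
μ = 2.821 − (-1.555)·0.311 = 3.305.
E[T] = exp(μ + σ²/2) = exp(3.305 + 0.0484) = 28.6 hours.

E[T] ≈ 28.6 hours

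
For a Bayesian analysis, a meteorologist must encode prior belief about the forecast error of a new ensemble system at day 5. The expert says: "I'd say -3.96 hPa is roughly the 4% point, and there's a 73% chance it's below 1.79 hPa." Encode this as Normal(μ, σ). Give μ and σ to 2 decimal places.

For Normal(μ,σ), the p-quantile is μ + z_p·σ. Here z_{0.04} = -1.751, z_{0.73} = 0.6128.
So -3.96 = μ − 1.751σ and 1.79 = μ + 0.6128σ.
Subtracting: σ = (1.79 − -3.96)/(0.6128 − (-1.751)) = 2.43.
Then μ = -3.96 − (-1.751)·2.43 = 0.30.

μ = 0.30, σ = 2.43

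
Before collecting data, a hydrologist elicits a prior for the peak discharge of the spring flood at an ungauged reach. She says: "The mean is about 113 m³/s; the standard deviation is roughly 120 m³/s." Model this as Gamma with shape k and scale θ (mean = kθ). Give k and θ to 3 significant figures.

For Gamma(k, scale θ): mean = kθ, variance = kθ², so CV = 1/√k.
CV = SD/mean = 120/113 = 1.062, hence k = 1/CV² = 0.887.
Then θ = mean/k = 113/0.887 = 127.

k ≈ 0.887, θ ≈ 127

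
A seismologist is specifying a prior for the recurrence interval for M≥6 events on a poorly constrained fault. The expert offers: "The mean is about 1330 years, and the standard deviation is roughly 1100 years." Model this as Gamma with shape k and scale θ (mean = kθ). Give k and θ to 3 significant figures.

For Gamma(k, scale θ): mean = kθ, variance = kθ², so CV = 1/√k.
CV = SD/mean = 1100/1330 = 0.8271, hence k = 1/CV² = 1.46.
Then θ = mean/k = 1330/1.46 = 910.

k ≈ 1.46, θ ≈ 910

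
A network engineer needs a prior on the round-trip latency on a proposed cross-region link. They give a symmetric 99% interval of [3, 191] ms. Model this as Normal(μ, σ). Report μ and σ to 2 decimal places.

μ = 97.00, σ = 36.49

A symmetric 99% interval runs μ ± z·σ with z = 2.576.
Half-width = 94, so σ = 94/2.576 = 36.49.
μ is the interval midpoint, 97.00.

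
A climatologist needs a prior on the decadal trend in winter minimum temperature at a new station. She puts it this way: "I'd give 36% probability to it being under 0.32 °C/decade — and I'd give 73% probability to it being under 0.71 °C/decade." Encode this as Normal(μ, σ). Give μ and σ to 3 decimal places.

The p-quantile of Normal(μ,σ) is μ + z_p·σ, with z_{0.36} = -0.3585 and z_{0.73} = 0.6128.
Eliminate σ: μ = (z₂·x₁ − z₁·x₂)/(z₂ − z₁) = (0.6128·0.32 − (-0.3585)·0.71)/0.9713 = 0.464.
Then σ = (x₂ − x₁)/(z₂ − z₁) = (0.71 − 0.32)/0.9713 = 0.402.

μ = 0.464, σ = 0.402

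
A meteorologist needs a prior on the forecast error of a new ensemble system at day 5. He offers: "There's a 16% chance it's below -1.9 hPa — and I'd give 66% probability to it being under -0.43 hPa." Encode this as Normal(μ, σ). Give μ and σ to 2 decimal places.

For Normal(μ,σ), the p-quantile is μ + z_p·σ. Here z_{0.16} = -0.9945, z_{0.66} = 0.4125.
So -1.9 = μ − 0.9945σ and -0.43 = μ + 0.4125σ.
Subtracting: σ = (-0.43 − -1.9)/(0.4125 − (-0.9945)) = 1.04.
Then μ = -1.9 − (-0.9945)·1.04 = -0.86.

μ = -0.86, σ = 1.04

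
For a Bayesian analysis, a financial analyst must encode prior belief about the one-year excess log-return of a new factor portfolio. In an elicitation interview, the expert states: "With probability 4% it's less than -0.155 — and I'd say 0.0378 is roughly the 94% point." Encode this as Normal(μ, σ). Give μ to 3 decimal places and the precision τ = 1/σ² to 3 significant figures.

μ = -0.053, τ = 294

The p-quantile of Normal(μ,σ) is μ + z_p·σ, with z_{0.04} = -1.751 and z_{0.94} = 1.555.
Eliminate σ: μ = (z₂·x₁ − z₁·x₂)/(z₂ − z₁) = (1.555·-0.155 − (-1.751)·0.0378)/3.305 = -0.053.
Then σ = (x₂ − x₁)/(z₂ − z₁) = (0.0378 − -0.155)/3.305 = 0.058.
Precision τ = 1/σ² = 1/0.05833² = 294.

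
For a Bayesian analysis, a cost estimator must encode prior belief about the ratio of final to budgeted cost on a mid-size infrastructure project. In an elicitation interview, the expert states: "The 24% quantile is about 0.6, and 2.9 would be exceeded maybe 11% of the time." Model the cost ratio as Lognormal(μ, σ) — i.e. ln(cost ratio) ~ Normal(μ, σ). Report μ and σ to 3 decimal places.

If T ~ Lognormal(μ,σ) then ln T ~ Normal(μ,σ), so the p-quantile of ln T is μ + z_p·σ.
ln(0.6) = -0.5108 and ln(2.9) = 1.065; z_{0.24} = -0.7063, z_{0.89} = 1.227.
σ = (1.065 − -0.5108)/(1.227 − (-0.7063)) = 0.815.
μ = -0.5108 − (-0.7063)·0.815 = 0.065.

μ ≈ 0.065, σ ≈ 0.815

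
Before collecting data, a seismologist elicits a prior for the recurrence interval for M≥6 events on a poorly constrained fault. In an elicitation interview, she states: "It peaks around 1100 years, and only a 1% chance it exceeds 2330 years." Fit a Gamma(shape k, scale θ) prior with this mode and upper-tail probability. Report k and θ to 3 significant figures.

Gamma(k,θ) with k>1 has mode (k−1)θ, so θ = 1100/(k−1).
Need P(X < 2330) = 0.99 with θ tied to k this way. Start at k = 2, θ = 1100: P(X<2330) ≈ 0.625.
Too low — raise k to concentrate. Iterating converges to k ≈ 9.62.
Then θ = 1100/(9.62−1) ≈ 128.

k ≈ 9.62, θ ≈ 128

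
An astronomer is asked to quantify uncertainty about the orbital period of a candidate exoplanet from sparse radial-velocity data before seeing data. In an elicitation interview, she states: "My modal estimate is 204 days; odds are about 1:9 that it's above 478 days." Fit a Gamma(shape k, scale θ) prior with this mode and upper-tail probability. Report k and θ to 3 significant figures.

k ≈ 3.65, θ ≈ 76.9

Gamma(k,θ) with k>1 has mode (k−1)θ, so θ = 204/(k−1).
Need P(X < 478) = 0.9 with θ tied to k this way. Start at k = 2, θ = 204: P(X<478) ≈ 0.679.
Too low — raise k to concentrate. Iterating converges to k ≈ 3.65.
Then θ = 204/(3.65−1) ≈ 76.9.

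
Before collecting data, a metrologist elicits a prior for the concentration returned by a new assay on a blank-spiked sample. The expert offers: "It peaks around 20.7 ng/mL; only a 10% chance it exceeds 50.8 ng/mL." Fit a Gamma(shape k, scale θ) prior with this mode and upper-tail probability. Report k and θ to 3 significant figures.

k ≈ 3.38, θ ≈ 8.68

Gamma(k,θ) with k>1 has mode (k−1)θ, so θ = 20.7/(k−1).
Need P(X < 50.8) = 0.9 with θ tied to k this way. Start at k = 2, θ = 20.7: P(X<50.8) ≈ 0.703.
Too low — raise k to concentrate. Iterating converges to k ≈ 3.38.
Then θ = 20.7/(3.38−1) ≈ 8.68.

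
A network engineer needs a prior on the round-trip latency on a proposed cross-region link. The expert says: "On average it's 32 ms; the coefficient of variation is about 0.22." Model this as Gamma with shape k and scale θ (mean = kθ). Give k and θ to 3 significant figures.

k ≈ 20.7, θ ≈ 1.55

For Gamma(k, scale θ): mean = kθ, variance = kθ², so CV = 1/√k.
CV = 0.22, hence k = 1/CV² = 20.7.
Then θ = mean/k = 32/20.7 = 1.55.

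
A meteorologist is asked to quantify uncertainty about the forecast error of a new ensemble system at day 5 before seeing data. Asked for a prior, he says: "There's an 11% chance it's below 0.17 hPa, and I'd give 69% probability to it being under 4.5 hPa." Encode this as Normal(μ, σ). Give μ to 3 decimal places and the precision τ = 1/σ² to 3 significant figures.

The p-quantile of Normal(μ,σ) is μ + z_p·σ, with z_{0.11} = -1.227 and z_{0.69} = 0.4959.
Eliminate σ: μ = (z₂·x₁ − z₁·x₂)/(z₂ − z₁) = (0.4959·0.17 − (-1.227)·4.5)/1.722 = 3.253.
Then σ = (x₂ − x₁)/(z₂ − z₁) = (4.5 − 0.17)/1.722 = 2.514.
Precision τ = 1/σ² = 1/2.514² = 0.158.

μ = 3.253, τ = 0.158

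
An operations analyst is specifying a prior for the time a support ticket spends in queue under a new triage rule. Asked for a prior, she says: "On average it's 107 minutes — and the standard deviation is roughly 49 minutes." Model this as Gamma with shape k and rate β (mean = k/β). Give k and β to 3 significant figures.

k ≈ 4.77, β ≈ 0.0446

For Gamma(k, rate β): mean = k/β, variance = k/β², so CV = 1/√k.
CV = SD/mean = 49/107 = 0.4579, hence k = 1/CV² = 4.77.
Then β = k/mean = 4.77/107 = 0.0446.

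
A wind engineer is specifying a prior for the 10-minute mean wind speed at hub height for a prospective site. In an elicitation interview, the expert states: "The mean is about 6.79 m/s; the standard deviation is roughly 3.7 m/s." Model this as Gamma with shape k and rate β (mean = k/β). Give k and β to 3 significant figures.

For Gamma(k, rate β): mean = k/β, variance = k/β², so CV = 1/√k.
CV = SD/mean = 3.7/6.79 = 0.5449, hence k = 1/CV² = 3.37.
Then β = k/mean = 3.37/6.79 = 0.496.

k ≈ 3.37, β ≈ 0.496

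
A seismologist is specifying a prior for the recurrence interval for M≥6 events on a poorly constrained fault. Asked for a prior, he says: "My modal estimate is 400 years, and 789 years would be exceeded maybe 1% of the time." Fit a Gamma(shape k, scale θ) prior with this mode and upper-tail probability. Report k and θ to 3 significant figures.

Gamma(k,θ) with k>1 has mode (k−1)θ, so θ = 400/(k−1).
Need P(X < 789) = 0.99 with θ tied to k this way. Start at k = 2, θ = 400: P(X<789) ≈ 0.586.
Too low — raise k to concentrate. Iterating converges to k ≈ 11.7.
Then θ = 400/(11.7−1) ≈ 37.5.

k ≈ 11.7, θ ≈ 37.5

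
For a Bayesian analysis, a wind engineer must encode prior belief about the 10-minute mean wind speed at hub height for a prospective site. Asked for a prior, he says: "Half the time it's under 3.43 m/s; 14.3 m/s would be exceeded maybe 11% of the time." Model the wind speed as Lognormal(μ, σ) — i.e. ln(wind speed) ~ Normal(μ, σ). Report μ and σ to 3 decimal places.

μ ≈ 1.233, σ ≈ 1.164

If T ~ Lognormal(μ,σ) then ln T ~ Normal(μ,σ), so the p-quantile of ln T is μ + z_p·σ.
ln(3.43) = 1.233 and ln(14.3) = 2.66; z_{0.5} = 0, z_{0.89} = 1.227.
σ = (2.66 − 1.233)/(1.227 − (0)) = 1.164.
μ = 1.233 − (0)·1.164 = 1.233.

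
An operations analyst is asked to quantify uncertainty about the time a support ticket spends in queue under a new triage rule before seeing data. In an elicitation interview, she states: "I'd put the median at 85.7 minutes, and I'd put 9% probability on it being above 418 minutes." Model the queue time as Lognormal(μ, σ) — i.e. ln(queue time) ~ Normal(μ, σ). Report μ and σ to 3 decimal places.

If T ~ Lognormal(μ,σ) then ln T ~ Normal(μ,σ), so the p-quantile of ln T is μ + z_p·σ.
ln(85.7) = 4.451 and ln(418) = 6.035; z_{0.5} = 0, z_{0.91} = 1.341.
σ = (6.035 − 4.451)/(1.341 − (0)) = 1.182.
μ = 4.451 − (0)·1.182 = 4.451.

μ ≈ 4.451, σ ≈ 1.182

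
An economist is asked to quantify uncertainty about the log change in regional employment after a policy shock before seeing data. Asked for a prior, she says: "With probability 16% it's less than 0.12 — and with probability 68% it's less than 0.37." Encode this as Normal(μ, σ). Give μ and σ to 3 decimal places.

μ = 0.290, σ = 0.171

For Normal(μ,σ), the p-quantile is μ + z_p·σ. Here z_{0.16} = -0.9945, z_{0.68} = 0.4677.
So 0.12 = μ − 0.9945σ and 0.37 = μ + 0.4677σ.
Subtracting: σ = (0.37 − 0.12)/(0.4677 − (-0.9945)) = 0.171.
Then μ = 0.12 − (-0.9945)·0.171 = 0.290.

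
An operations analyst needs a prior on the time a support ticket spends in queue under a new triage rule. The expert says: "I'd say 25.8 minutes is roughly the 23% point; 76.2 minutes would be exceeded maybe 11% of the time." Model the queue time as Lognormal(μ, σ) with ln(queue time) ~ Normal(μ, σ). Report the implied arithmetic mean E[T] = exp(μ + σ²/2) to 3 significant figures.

E[T] ≈ 45.1 minutes

If T ~ Lognormal(μ,σ) then ln T ~ Normal(μ,σ), so the p-quantile of ln T is μ + z_p·σ.
ln(25.8) = 3.25 and ln(76.2) = 4.333; z_{0.23} = -0.7388, z_{0.89} = 1.227.
σ = (4.333 − 3.25)/(1.227 − (-0.7388)) = 0.551.
μ = 3.25 − (-0.7388)·0.551 = 3.658.
E[T] = exp(μ + σ²/2) = exp(3.658 + 0.1518) = 45.1 minutes.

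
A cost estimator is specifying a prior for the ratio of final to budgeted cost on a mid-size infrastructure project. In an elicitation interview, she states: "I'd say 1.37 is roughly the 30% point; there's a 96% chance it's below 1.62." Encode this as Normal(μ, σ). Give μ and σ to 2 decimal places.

μ = 1.43, σ = 0.11

The p-quantile of Normal(μ,σ) is μ + z_p·σ, with z_{0.3} = -0.5244 and z_{0.96} = 1.751.
Eliminate σ: μ = (z₂·x₁ − z₁·x₂)/(z₂ − z₁) = (1.751·1.37 − (-0.5244)·1.62)/2.275 = 1.43.
Then σ = (x₂ − x₁)/(z₂ − z₁) = (1.62 − 1.37)/2.275 = 0.11.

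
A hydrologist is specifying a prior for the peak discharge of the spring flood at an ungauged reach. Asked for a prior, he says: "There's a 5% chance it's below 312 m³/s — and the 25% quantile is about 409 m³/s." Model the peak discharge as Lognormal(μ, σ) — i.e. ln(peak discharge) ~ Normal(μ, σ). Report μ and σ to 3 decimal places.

μ ≈ 6.202, σ ≈ 0.279

If T ~ Lognormal(μ,σ) then ln T ~ Normal(μ,σ), so the p-quantile of ln T is μ + z_p·σ.
ln(312) = 5.743 and ln(409) = 6.014; z_{0.05} = -1.645, z_{0.25} = -0.6745.
σ = (6.014 − 5.743)/(-0.6745 − (-1.645)) = 0.279.
μ = 5.743 − (-1.645)·0.279 = 6.202.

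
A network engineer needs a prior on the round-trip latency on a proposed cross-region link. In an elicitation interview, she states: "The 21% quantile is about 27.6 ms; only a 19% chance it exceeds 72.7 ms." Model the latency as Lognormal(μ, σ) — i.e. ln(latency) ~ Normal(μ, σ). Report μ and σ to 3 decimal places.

If T ~ Lognormal(μ,σ) then ln T ~ Normal(μ,σ), so the p-quantile of ln T is μ + z_p·σ.
ln(27.6) = 3.318 and ln(72.7) = 4.286; z_{0.21} = -0.8064, z_{0.81} = 0.8779.
σ = (4.286 − 3.318)/(0.8779 − (-0.8064)) = 0.575.
μ = 3.318 − (-0.8064)·0.575 = 3.782.

μ ≈ 3.782, σ ≈ 0.575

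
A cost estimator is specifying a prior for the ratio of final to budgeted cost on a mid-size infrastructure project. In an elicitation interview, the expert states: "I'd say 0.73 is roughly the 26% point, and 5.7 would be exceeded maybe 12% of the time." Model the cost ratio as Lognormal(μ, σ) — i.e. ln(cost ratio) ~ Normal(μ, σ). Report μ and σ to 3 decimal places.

If T ~ Lognormal(μ,σ) then ln T ~ Normal(μ,σ), so the p-quantile of ln T is μ + z_p·σ.
ln(0.73) = -0.3147 and ln(5.7) = 1.74; z_{0.26} = -0.6433, z_{0.88} = 1.175.
σ = (1.74 − -0.3147)/(1.175 − (-0.6433)) = 1.130.
μ = -0.3147 − (-0.6433)·1.130 = 0.412.

μ ≈ 0.412, σ ≈ 1.130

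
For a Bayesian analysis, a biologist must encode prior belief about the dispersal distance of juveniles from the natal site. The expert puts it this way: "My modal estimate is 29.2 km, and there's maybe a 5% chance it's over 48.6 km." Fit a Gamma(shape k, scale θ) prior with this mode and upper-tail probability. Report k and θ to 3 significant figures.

Gamma(k,θ) with k>1 has mode (k−1)θ, so θ = 29.2/(k−1).
Need P(X < 48.6) = 0.95 with θ tied to k this way. Start at k = 2, θ = 29.2: P(X<48.6) ≈ 0.496.
Too low — raise k to concentrate. Iterating converges to k ≈ 11.8.
Then θ = 29.2/(11.8−1) ≈ 2.71.

k ≈ 11.8, θ ≈ 2.71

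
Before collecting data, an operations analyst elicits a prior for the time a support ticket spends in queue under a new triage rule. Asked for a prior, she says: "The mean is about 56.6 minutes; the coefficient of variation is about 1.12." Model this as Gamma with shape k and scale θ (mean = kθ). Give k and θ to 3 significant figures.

k ≈ 0.797, θ ≈ 71

For Gamma(k, scale θ): mean = kθ, variance = kθ², so CV = 1/√k.
CV = 1.12, hence k = 1/CV² = 0.797.
Then θ = mean/k = 56.6/0.797 = 71.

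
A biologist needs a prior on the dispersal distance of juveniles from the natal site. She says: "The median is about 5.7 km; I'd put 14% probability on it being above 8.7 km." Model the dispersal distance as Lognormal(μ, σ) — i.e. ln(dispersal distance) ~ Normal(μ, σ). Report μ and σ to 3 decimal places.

If T ~ Lognormal(μ,σ) then ln T ~ Normal(μ,σ), so the p-quantile of ln T is μ + z_p·σ.
ln(5.7) = 1.74 and ln(8.7) = 2.163; z_{0.5} = 0, z_{0.86} = 1.08.
σ = (2.163 − 1.74)/(1.08 − (0)) = 0.391.
μ = 1.74 − (0)·0.391 = 1.740.

μ ≈ 1.740, σ ≈ 0.391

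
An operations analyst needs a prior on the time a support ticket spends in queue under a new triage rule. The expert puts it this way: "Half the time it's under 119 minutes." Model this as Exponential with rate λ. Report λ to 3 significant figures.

λ ≈ 0.00582

Exponential median = ln 2 / λ, so λ = ln 2 / 119.0 = 0.00582.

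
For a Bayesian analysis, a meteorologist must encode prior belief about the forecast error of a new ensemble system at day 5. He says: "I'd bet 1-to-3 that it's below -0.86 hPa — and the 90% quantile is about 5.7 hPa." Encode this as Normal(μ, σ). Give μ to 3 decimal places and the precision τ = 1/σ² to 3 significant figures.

The p-quantile of Normal(μ,σ) is μ + z_p·σ, with z_{0.25} = -0.6745 and z_{0.9} = 1.282.
Eliminate σ: μ = (z₂·x₁ − z₁·x₂)/(z₂ − z₁) = (1.282·-0.86 − (-0.6745)·5.7)/1.956 = 1.402.
Then σ = (x₂ − x₁)/(z₂ − z₁) = (5.7 − -0.86)/1.956 = 3.354.
Precision τ = 1/σ² = 1/3.354² = 0.0889.

μ = 1.402, τ = 0.0889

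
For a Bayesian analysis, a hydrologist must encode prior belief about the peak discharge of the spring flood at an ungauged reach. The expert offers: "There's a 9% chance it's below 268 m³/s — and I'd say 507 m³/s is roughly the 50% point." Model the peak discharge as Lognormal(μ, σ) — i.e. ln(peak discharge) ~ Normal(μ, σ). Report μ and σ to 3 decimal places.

If T ~ Lognormal(μ,σ) then ln T ~ Normal(μ,σ), so the p-quantile of ln T is μ + z_p·σ.
ln(268) = 5.591 and ln(507) = 6.229; z_{0.09} = -1.341, z_{0.5} = 0.
σ = (6.229 − 5.591)/(0 − (-1.341)) = 0.475.
μ = 5.591 − (-1.341)·0.475 = 6.229.

μ ≈ 6.229, σ ≈ 0.475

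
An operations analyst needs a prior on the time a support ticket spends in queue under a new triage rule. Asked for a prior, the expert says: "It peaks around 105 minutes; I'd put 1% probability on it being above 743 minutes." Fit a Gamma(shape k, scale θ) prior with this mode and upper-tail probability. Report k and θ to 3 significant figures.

Gamma(k,θ) with k>1 has mode (k−1)θ, so θ = 105/(k−1).
Need P(X < 743) = 0.99 with θ tied to k this way. Start at k = 2, θ = 105: P(X<743) ≈ 0.993.
Too high — lower k to spread out. Iterating converges to k ≈ 1.92.
Then θ = 105/(1.92−1) ≈ 115.

k ≈ 1.92, θ ≈ 115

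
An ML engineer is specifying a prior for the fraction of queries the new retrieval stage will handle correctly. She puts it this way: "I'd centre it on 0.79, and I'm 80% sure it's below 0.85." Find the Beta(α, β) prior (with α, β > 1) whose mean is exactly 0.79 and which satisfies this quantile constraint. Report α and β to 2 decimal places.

With mean 0.79 fixed, write α = 0.79s, β = 0.21s where s = α+β.
Need P(θ < 0.85) = 0.8 under Beta(0.79s, 0.21s). Normal approximation: (q−m)/√(m(1−m)/s) ≈ z_{0.8} = 0.842, so s ≈ 0.79·0.21·(0.842)²/(0.85−0.79)² = 32.6.
At s = 32.6: P(θ<0.85) ≈ 0.795. Adjusting to match 0.8 gives s ≈ 33.85.
So α = 0.79·33.85 ≈ 26.74, β = 0.21·33.85 ≈ 7.11.

α ≈ 26.74, β ≈ 7.11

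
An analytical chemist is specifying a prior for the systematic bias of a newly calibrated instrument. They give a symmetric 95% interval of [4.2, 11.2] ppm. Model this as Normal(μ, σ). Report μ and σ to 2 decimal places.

μ = 7.70, σ = 1.79

A symmetric 95% interval runs μ ± z·σ with z = 1.96.
Half-width = 3.5, so σ = 3.5/1.96 = 1.79.
μ is the interval midpoint, 7.70.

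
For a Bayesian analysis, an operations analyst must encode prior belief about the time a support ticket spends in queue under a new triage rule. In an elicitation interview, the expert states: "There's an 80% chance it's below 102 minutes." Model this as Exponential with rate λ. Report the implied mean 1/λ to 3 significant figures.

P(T < 102.0) = 1 − e^(−λ·102.0) = 0.8, so λ = −ln(1−0.8)/102.0 = −ln(0.2)/102.0 = 0.0158.
Mean = 1/λ = 63.4 minutes.

mean ≈ 63.4 minutes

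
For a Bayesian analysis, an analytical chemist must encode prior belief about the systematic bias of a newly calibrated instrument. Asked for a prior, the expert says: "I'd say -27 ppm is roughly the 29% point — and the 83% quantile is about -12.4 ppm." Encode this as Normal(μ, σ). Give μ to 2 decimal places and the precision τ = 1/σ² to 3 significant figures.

The p-quantile of Normal(μ,σ) is μ + z_p·σ, with z_{0.29} = -0.5534 and z_{0.83} = 0.9542.
Eliminate σ: μ = (z₂·x₁ − z₁·x₂)/(z₂ − z₁) = (0.9542·-27 − (-0.5534)·-12.4)/1.508 = -21.64.
Then σ = (x₂ − x₁)/(z₂ − z₁) = (-12.4 − -27)/1.508 = 9.68.
Precision τ = 1/σ² = 1/9.685² = 0.0107.

μ = -21.64, τ = 0.0107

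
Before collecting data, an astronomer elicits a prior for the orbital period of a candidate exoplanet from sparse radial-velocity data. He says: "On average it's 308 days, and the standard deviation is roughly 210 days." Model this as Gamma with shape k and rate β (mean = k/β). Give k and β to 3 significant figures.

For Gamma(k, rate β): mean = k/β, variance = k/β², so CV = 1/√k.
CV = SD/mean = 210/308 = 0.6818, hence k = 1/CV² = 2.15.
Then β = k/mean = 2.15/308 = 0.00698.

k ≈ 2.15, β ≈ 0.00698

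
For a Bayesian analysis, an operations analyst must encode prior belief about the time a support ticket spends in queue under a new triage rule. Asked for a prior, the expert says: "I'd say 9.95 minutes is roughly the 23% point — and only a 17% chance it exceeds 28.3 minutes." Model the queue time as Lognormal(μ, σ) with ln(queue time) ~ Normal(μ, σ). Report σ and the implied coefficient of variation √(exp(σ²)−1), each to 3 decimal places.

σ ≈ 0.617, CV ≈ 0.681

If T ~ Lognormal(μ,σ) then ln T ~ Normal(μ,σ), so the p-quantile of ln T is μ + z_p·σ.
ln(9.95) = 2.298 and ln(28.3) = 3.343; z_{0.23} = -0.7388, z_{0.83} = 0.9542.
σ = (3.343 − 2.298)/(0.9542 − (-0.7388)) = 0.617.
μ = 2.298 − (-0.7388)·0.617 = 2.754.
CV = √(exp(σ²)−1) = √(exp(0.3812)−1) = 0.681.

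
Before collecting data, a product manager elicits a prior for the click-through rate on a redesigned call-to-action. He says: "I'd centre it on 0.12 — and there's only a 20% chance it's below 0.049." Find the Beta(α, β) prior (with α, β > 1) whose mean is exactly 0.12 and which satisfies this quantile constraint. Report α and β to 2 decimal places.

With mean 0.12 fixed, write α = 0.12s, β = 0.88s where s = α+β.
Need P(θ < 0.049) = 0.2 under Beta(0.12s, 0.88s). Normal approximation: (q−m)/√(m(1−m)/s) ≈ z_{0.2} = -0.842, so s ≈ 0.12·0.88·(-0.842)²/(0.049−0.12)² = 14.8.
At s = 14.8: P(θ<0.049) ≈ 0.198. Adjusting to match 0.2 gives s ≈ 14.70.
So α = 0.12·14.70 ≈ 1.76, β = 0.88·14.70 ≈ 12.94.

α ≈ 1.76, β ≈ 12.94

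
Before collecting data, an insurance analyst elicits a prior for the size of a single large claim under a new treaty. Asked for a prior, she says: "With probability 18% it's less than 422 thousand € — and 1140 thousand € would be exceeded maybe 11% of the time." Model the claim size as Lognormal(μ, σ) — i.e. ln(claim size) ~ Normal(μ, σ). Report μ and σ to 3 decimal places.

μ ≈ 6.470, σ ≈ 0.464

If T ~ Lognormal(μ,σ) then ln T ~ Normal(μ,σ), so the p-quantile of ln T is μ + z_p·σ.
ln(422) = 6.045 and ln(1140) = 7.039; z_{0.18} = -0.9154, z_{0.89} = 1.227.
σ = (7.039 − 6.045)/(1.227 − (-0.9154)) = 0.464.
μ = 6.045 − (-0.9154)·0.464 = 6.470.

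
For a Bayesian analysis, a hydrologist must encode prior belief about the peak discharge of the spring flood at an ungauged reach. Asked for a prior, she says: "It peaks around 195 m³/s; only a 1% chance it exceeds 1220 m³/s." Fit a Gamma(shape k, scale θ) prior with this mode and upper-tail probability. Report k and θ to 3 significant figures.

k ≈ 2.09, θ ≈ 179

Gamma(k,θ) with k>1 has mode (k−1)θ, so θ = 195/(k−1).
Need P(X < 1220) = 0.99 with θ tied to k this way. Start at k = 2, θ = 195: P(X<1220) ≈ 0.986.
Too low — raise k to concentrate. Iterating converges to k ≈ 2.09.
Then θ = 195/(2.09−1) ≈ 179.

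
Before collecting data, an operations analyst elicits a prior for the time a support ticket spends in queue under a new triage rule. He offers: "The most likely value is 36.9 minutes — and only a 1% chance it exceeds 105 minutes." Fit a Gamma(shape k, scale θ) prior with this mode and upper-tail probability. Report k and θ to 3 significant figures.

k ≈ 5.17, θ ≈ 8.85

Gamma(k,θ) with k>1 has mode (k−1)θ, so θ = 36.9/(k−1).
Need P(X < 105) = 0.99 with θ tied to k this way. Start at k = 2, θ = 36.9: P(X<105) ≈ 0.777.
Too low — raise k to concentrate. Iterating converges to k ≈ 5.17.
Then θ = 36.9/(5.17−1) ≈ 8.85.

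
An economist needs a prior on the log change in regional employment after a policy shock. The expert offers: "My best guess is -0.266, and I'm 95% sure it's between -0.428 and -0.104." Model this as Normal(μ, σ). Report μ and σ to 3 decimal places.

μ = -0.266, σ = 0.083

A symmetric 95% interval runs μ ± z·σ with z = 1.96.
Half-width = 0.162, so σ = 0.162/1.96 = 0.083.
μ is the stated best guess, -0.266.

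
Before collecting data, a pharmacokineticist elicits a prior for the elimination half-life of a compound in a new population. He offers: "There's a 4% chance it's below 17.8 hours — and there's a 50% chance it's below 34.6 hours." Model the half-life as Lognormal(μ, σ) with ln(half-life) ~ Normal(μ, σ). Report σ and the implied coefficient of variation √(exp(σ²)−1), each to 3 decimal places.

If T ~ Lognormal(μ,σ) then ln T ~ Normal(μ,σ), so the p-quantile of ln T is μ + z_p·σ.
ln(17.8) = 2.879 and ln(34.6) = 3.544; z_{0.04} = -1.751, z_{0.5} = 0.
σ = (3.544 − 2.879)/(0 − (-1.751)) = 0.380.
μ = 2.879 − (-1.751)·0.380 = 3.544.
CV = √(exp(σ²)−1) = √(exp(0.1441)−1) = 0.394.

σ ≈ 0.380, CV ≈ 0.394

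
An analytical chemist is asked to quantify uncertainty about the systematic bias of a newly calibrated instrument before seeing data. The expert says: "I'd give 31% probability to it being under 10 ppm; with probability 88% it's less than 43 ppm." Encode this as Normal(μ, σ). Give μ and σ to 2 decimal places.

μ = 19.79, σ = 19.75

The p-quantile of Normal(μ,σ) is μ + z_p·σ, with z_{0.31} = -0.4959 and z_{0.88} = 1.175.
Eliminate σ: μ = (z₂·x₁ − z₁·x₂)/(z₂ − z₁) = (1.175·10 − (-0.4959)·43)/1.671 = 19.79.
Then σ = (x₂ − x₁)/(z₂ − z₁) = (43 − 10)/1.671 = 19.75.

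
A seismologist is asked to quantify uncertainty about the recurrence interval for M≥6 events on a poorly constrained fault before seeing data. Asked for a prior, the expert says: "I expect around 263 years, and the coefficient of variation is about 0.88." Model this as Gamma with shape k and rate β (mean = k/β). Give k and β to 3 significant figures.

k ≈ 1.29, β ≈ 0.00491

For Gamma(k, rate β): mean = k/β, variance = k/β², so CV = 1/√k.
CV = 0.88, hence k = 1/CV² = 1.29.
Then β = k/mean = 1.29/263 = 0.00491.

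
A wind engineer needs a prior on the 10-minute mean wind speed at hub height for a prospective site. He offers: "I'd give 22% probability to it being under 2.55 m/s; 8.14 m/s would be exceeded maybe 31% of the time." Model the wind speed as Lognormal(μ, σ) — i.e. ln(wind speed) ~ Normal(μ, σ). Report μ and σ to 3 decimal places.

If T ~ Lognormal(μ,σ) then ln T ~ Normal(μ,σ), so the p-quantile of ln T is μ + z_p·σ.
ln(2.55) = 0.9361 and ln(8.14) = 2.097; z_{0.22} = -0.7722, z_{0.69} = 0.4959.
σ = (2.097 − 0.9361)/(0.4959 − (-0.7722)) = 0.915.
μ = 0.9361 − (-0.7722)·0.915 = 1.643.

μ ≈ 1.643, σ ≈ 0.915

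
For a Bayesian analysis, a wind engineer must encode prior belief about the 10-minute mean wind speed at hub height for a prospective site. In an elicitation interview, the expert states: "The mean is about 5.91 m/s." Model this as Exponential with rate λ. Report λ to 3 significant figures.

λ ≈ 0.169

Exponential mean = 1/λ, so λ = 1/5.91 = 0.169.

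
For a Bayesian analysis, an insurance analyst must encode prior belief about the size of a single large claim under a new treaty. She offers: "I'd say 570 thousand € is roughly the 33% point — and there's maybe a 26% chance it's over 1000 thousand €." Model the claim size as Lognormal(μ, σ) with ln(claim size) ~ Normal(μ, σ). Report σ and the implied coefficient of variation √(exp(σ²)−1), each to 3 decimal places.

σ ≈ 0.519, CV ≈ 0.556

If T ~ Lognormal(μ,σ) then ln T ~ Normal(μ,σ), so the p-quantile of ln T is μ + z_p·σ.
ln(570) = 6.346 and ln(1000) = 6.908; z_{0.33} = -0.4399, z_{0.74} = 0.6433.
σ = (6.908 − 6.346)/(0.6433 − (-0.4399)) = 0.519.
μ = 6.346 − (-0.4399)·0.519 = 6.574.
CV = √(exp(σ²)−1) = √(exp(0.2693)−1) = 0.556.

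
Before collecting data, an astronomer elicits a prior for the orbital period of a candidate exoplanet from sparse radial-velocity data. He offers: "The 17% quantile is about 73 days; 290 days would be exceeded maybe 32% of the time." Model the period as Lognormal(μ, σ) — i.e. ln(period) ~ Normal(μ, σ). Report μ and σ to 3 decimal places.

If T ~ Lognormal(μ,σ) then ln T ~ Normal(μ,σ), so the p-quantile of ln T is μ + z_p·σ.
ln(73) = 4.29 and ln(290) = 5.67; z_{0.17} = -0.9542, z_{0.68} = 0.4677.
σ = (5.67 − 4.29)/(0.4677 − (-0.9542)) = 0.970.
μ = 4.29 − (-0.9542)·0.970 = 5.216.

μ ≈ 5.216, σ ≈ 0.970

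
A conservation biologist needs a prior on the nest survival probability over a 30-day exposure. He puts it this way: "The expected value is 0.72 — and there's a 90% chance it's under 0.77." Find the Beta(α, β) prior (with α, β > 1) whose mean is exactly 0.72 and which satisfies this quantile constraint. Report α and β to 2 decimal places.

With mean 0.72 fixed, write α = 0.72s, β = 0.28s where s = α+β.
Need P(θ < 0.77) = 0.9 under Beta(0.72s, 0.28s). Normal approximation: (q−m)/√(m(1−m)/s) ≈ z_{0.9} = 1.28, so s ≈ 0.72·0.28·(1.28)²/(0.77−0.72)² = 132.4.
At s = 132.4: P(θ<0.77) ≈ 0.904. Adjusting to match 0.9 gives s ≈ 127.97.
So α = 0.72·127.97 ≈ 92.14, β = 0.28·127.97 ≈ 35.83.

α ≈ 92.14, β ≈ 35.83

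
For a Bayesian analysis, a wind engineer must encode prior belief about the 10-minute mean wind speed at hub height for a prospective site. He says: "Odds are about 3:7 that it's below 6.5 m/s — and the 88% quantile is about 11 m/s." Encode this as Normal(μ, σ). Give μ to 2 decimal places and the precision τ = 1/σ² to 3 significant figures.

The p-quantile of Normal(μ,σ) is μ + z_p·σ, with z_{0.3} = -0.5244 and z_{0.88} = 1.175.
Eliminate σ: μ = (z₂·x₁ − z₁·x₂)/(z₂ − z₁) = (1.175·6.5 − (-0.5244)·11)/1.699 = 7.89.
Then σ = (x₂ − x₁)/(z₂ − z₁) = (11 − 6.5)/1.699 = 2.65.
Precision τ = 1/σ² = 1/2.648² = 0.143.

μ = 7.89, τ = 0.143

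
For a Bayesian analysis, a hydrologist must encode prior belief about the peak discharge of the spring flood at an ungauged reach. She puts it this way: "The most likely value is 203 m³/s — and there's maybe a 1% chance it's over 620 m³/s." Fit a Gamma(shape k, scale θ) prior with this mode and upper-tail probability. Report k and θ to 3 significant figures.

Gamma(k,θ) with k>1 has mode (k−1)θ, so θ = 203/(k−1).
Need P(X < 620) = 0.99 with θ tied to k this way. Start at k = 2, θ = 203: P(X<620) ≈ 0.809.
Too low — raise k to concentrate. Iterating converges to k ≈ 4.6.
Then θ = 203/(4.6−1) ≈ 56.5.

k ≈ 4.6, θ ≈ 56.5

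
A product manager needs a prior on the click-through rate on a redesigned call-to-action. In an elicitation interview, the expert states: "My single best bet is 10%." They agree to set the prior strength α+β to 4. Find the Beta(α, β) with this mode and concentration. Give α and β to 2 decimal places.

For α,β > 1 the Beta mode is (α−1)/(α+β−2). With α+β = 4, the mode is (α−1)/2.
Set (α−1)/2 = 0.1 → α = 1 + 0.1·2 = 1.20.
β = 4 − α = 2.80.

α = 1.20, β = 2.80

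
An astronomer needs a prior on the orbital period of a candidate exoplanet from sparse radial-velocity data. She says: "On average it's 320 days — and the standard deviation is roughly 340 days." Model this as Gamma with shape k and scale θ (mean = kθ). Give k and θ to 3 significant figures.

k ≈ 0.886, θ ≈ 361

For Gamma(k, scale θ): mean = kθ, variance = kθ², so CV = 1/√k.
CV = SD/mean = 340/320 = 1.062, hence k = 1/CV² = 0.886.
Then θ = mean/k = 320/0.886 = 361.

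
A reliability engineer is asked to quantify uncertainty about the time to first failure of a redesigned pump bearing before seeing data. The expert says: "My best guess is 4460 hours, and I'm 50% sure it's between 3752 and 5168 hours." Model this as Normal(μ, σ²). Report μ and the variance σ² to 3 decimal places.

A symmetric 50% interval runs μ ± z·σ with z = 0.6745.
Half-width = 708, so σ = 708/0.6745 = 1049.6824 and σ² = 1101833.079.
μ is the stated best guess, 4460.000.

μ = 4460.000, σ² = 1101833.079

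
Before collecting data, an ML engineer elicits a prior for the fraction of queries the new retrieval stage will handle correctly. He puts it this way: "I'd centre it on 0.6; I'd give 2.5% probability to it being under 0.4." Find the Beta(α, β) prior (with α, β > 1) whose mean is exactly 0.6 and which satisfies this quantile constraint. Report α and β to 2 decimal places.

With mean 0.6 fixed, write α = 0.6s, β = 0.4s where s = α+β.
Need P(θ < 0.4) = 0.025 under Beta(0.6s, 0.4s). Normal approximation: (q−m)/√(m(1−m)/s) ≈ z_{0.025} = -1.96, so s ≈ 0.6·0.4·(-1.96)²/(0.4−0.6)² = 23.0.
At s = 23.0: P(θ<0.4) ≈ 0.026. Adjusting to match 0.025 gives s ≈ 23.51.
So α = 0.6·23.51 ≈ 14.11, β = 0.4·23.51 ≈ 9.40.

α ≈ 14.11, β ≈ 9.40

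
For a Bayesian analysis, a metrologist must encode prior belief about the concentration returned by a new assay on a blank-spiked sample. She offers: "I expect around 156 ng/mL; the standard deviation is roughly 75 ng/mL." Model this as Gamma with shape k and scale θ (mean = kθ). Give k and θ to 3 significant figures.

k ≈ 4.33, θ ≈ 36.1

For Gamma(k, scale θ): mean = kθ, variance = kθ², so CV = 1/√k.
CV = SD/mean = 75/156 = 0.4808, hence k = 1/CV² = 4.33.
Then θ = mean/k = 156/4.33 = 36.1.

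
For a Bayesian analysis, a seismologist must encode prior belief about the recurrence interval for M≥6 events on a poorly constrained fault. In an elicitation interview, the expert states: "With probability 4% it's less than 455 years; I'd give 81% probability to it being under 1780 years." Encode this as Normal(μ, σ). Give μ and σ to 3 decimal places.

For Normal(μ,σ), the p-quantile is μ + z_p·σ. Here z_{0.04} = -1.751, z_{0.81} = 0.8779.
So 455 = μ − 1.751σ and 1780 = μ + 0.8779σ.
Subtracting: σ = (1780 − 455)/(0.8779 − (-1.751)) = 504.074.
Then μ = 455 − (-1.751)·504.074 = 1337.475.

μ = 1337.475, σ = 504.074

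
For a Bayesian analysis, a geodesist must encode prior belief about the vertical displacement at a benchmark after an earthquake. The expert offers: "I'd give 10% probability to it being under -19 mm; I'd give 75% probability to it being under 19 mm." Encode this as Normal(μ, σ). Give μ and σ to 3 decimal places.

The p-quantile of Normal(μ,σ) is μ + z_p·σ, with z_{0.1} = -1.282 and z_{0.75} = 0.6745.
Eliminate σ: μ = (z₂·x₁ − z₁·x₂)/(z₂ − z₁) = (0.6745·-19 − (-1.282)·19)/1.956 = 5.897.
Then σ = (x₂ − x₁)/(z₂ − z₁) = (19 − -19)/1.956 = 19.427.

μ = 5.897, σ = 19.427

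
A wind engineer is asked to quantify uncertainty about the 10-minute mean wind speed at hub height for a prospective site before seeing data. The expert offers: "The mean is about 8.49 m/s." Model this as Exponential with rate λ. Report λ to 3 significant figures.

Exponential mean = 1/λ, so λ = 1/8.49 = 0.118.

λ ≈ 0.118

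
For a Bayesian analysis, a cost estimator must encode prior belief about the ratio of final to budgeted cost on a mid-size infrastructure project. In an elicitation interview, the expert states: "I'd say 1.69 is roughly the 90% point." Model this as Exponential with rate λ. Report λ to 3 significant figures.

λ ≈ 1.36

P(T < 1.69) = 1 − e^(−λ·1.69) = 0.9, so λ = −ln(1−0.9)/1.69 = −ln(0.1)/1.69 = 1.36.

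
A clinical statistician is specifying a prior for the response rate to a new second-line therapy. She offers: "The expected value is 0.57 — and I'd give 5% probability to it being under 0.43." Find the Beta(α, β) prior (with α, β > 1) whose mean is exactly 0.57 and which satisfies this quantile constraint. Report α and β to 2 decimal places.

α ≈ 19.44, β ≈ 14.67

With mean 0.57 fixed, write α = 0.57s, β = 0.43s where s = α+β.
Need P(θ < 0.43) = 0.05 under Beta(0.57s, 0.43s). Normal approximation: (q−m)/√(m(1−m)/s) ≈ z_{0.05} = -1.64, so s ≈ 0.57·0.43·(-1.64)²/(0.43−0.57)² = 33.8.
At s = 33.8: P(θ<0.43) ≈ 0.051. Adjusting to match 0.05 gives s ≈ 34.11.
So α = 0.57·34.11 ≈ 19.44, β = 0.43·34.11 ≈ 14.67.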